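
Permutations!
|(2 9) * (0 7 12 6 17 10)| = |(0 7 12 6 17 10)(2 9)| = 6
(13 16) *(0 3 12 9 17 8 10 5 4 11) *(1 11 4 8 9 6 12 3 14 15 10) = (0 14 15 10 5 8 1 11)(6 12)(9 17)(13 16) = [14, 11, 2, 3, 4, 8, 12, 7, 1, 17, 5, 0, 6, 16, 15, 10, 13, 9]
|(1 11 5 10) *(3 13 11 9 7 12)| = |(1 9 7 12 3 13 11 5 10)| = 9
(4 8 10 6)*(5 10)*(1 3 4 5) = [0, 3, 2, 4, 8, 10, 5, 7, 1, 9, 6] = (1 3 4 8)(5 10 6)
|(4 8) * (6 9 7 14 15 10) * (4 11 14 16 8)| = 9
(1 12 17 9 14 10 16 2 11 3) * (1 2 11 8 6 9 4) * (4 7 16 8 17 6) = [0, 12, 17, 2, 1, 5, 9, 16, 4, 14, 8, 3, 6, 13, 10, 15, 11, 7] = (1 12 6 9 14 10 8 4)(2 17 7 16 11 3)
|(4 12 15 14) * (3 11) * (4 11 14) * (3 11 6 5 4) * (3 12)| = 10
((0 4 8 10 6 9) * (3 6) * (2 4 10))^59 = ((0 10 3 6 9)(2 4 8))^59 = (0 9 6 3 10)(2 8 4)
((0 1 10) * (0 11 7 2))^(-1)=((0 1 10 11 7 2))^(-1)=(0 2 7 11 10 1)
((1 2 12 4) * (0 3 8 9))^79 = (0 9 8 3)(1 4 12 2)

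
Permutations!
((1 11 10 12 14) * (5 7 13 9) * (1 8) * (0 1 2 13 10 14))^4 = (0 8 5)(1 2 7)(9 12 14)(10 11 13)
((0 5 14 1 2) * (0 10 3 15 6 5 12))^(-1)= ((0 12)(1 2 10 3 15 6 5 14))^(-1)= (0 12)(1 14 5 6 15 3 10 2)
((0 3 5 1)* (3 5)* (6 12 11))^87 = ((0 5 1)(6 12 11))^87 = (12)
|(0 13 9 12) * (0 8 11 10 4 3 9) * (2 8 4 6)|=|(0 13)(2 8 11 10 6)(3 9 12 4)|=20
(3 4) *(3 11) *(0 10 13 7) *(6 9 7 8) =[10, 1, 2, 4, 11, 5, 9, 0, 6, 7, 13, 3, 12, 8] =(0 10 13 8 6 9 7)(3 4 11)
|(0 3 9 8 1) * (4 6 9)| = 7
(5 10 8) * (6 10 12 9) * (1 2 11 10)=[0, 2, 11, 3, 4, 12, 1, 7, 5, 6, 8, 10, 9]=(1 2 11 10 8 5 12 9 6)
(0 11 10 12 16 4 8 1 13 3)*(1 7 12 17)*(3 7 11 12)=(0 12 16 4 8 11 10 17 1 13 7 3)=[12, 13, 2, 0, 8, 5, 6, 3, 11, 9, 17, 10, 16, 7, 14, 15, 4, 1]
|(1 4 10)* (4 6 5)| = |(1 6 5 4 10)| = 5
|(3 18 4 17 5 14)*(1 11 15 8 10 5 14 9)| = |(1 11 15 8 10 5 9)(3 18 4 17 14)| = 35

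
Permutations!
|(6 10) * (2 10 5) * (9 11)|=|(2 10 6 5)(9 11)|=4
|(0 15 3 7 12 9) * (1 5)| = 6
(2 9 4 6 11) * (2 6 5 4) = (2 9)(4 5)(6 11) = [0, 1, 9, 3, 5, 4, 11, 7, 8, 2, 10, 6]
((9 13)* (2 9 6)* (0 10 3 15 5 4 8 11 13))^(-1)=(0 9 2 6 13 11 8 4 5 15 3 10)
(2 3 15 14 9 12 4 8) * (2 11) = (2 3 15 14 9 12 4 8 11) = [0, 1, 3, 15, 8, 5, 6, 7, 11, 12, 10, 2, 4, 13, 9, 14]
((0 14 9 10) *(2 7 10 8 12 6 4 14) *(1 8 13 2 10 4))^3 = ((0 10)(1 8 12 6)(2 7 4 14 9 13))^3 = (0 10)(1 6 12 8)(2 14)(4 13)(7 9)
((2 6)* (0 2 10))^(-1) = ((0 2 6 10))^(-1) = (0 10 6 2)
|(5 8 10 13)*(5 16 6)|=6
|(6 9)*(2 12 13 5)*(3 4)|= |(2 12 13 5)(3 4)(6 9)|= 4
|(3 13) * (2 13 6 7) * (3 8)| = 6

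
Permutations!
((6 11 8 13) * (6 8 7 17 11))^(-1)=(7 11 17)(8 13)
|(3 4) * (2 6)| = 2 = |(2 6)(3 4)|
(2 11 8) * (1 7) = (1 7)(2 11 8) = [0, 7, 11, 3, 4, 5, 6, 1, 2, 9, 10, 8]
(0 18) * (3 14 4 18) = (0 3 14 4 18) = [3, 1, 2, 14, 18, 5, 6, 7, 8, 9, 10, 11, 12, 13, 4, 15, 16, 17, 0]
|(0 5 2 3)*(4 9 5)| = 6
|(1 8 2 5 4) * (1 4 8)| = 3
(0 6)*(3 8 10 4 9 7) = (0 6)(3 8 10 4 9 7) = [6, 1, 2, 8, 9, 5, 0, 3, 10, 7, 4]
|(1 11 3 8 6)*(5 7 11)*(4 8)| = |(1 5 7 11 3 4 8 6)| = 8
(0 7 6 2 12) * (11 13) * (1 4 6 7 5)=(0 5 1 4 6 2 12)(11 13)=[5, 4, 12, 3, 6, 1, 2, 7, 8, 9, 10, 13, 0, 11]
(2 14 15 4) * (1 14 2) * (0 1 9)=(0 1 14 15 4 9)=[1, 14, 2, 3, 9, 5, 6, 7, 8, 0, 10, 11, 12, 13, 15, 4]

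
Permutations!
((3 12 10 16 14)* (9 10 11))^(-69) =(3 12 11 9 10 16 14)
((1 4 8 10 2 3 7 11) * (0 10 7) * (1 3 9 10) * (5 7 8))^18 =((0 1 4 5 7 11 3)(2 9 10))^18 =(0 7 1 11 4 3 5)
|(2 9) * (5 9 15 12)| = 5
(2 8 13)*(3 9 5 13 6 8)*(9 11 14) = (2 3 11 14 9 5 13)(6 8) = [0, 1, 3, 11, 4, 13, 8, 7, 6, 5, 10, 14, 12, 2, 9]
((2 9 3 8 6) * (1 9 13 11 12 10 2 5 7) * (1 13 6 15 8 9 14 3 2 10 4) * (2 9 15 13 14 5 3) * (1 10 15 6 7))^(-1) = (1 5)(2 14 7)(3 6)(4 12 11 13 8 15 10)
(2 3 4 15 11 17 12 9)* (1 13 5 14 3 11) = [0, 13, 11, 4, 15, 14, 6, 7, 8, 2, 10, 17, 9, 5, 3, 1, 16, 12] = (1 13 5 14 3 4 15)(2 11 17 12 9)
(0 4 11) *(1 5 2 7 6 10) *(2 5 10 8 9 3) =[4, 10, 7, 2, 11, 5, 8, 6, 9, 3, 1, 0] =(0 4 11)(1 10)(2 7 6 8 9 3)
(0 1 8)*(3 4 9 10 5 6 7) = (0 1 8)(3 4 9 10 5 6 7) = [1, 8, 2, 4, 9, 6, 7, 3, 0, 10, 5]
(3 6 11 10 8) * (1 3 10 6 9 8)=[0, 3, 2, 9, 4, 5, 11, 7, 10, 8, 1, 6]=(1 3 9 8 10)(6 11)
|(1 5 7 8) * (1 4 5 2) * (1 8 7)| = 5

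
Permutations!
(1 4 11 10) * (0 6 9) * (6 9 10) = (0 9)(1 4 11 6 10) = [9, 4, 2, 3, 11, 5, 10, 7, 8, 0, 1, 6]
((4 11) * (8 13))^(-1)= (4 11)(8 13)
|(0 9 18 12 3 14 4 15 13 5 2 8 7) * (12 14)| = |(0 9 18 14 4 15 13 5 2 8 7)(3 12)| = 22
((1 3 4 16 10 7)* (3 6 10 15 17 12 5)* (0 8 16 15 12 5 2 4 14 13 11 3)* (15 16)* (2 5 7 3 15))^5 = (0 12 4 8 5 16 2)(1 13)(3 17)(6 11)(7 14)(10 15)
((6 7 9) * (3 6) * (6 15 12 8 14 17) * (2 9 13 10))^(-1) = (2 10 13 7 6 17 14 8 12 15 3 9)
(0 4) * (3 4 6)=(0 6 3 4)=[6, 1, 2, 4, 0, 5, 3]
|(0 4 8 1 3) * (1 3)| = |(0 4 8 3)| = 4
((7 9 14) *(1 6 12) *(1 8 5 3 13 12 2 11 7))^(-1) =(1 14 9 7 11 2 6)(3 5 8 12 13)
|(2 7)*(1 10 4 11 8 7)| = 7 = |(1 10 4 11 8 7 2)|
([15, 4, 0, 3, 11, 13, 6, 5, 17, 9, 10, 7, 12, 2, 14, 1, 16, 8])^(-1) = [2, 15, 13, 3, 1, 7, 6, 11, 17, 9, 10, 4, 12, 5, 14, 0, 16, 8]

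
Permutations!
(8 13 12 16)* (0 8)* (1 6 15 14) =(0 8 13 12 16)(1 6 15 14) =[8, 6, 2, 3, 4, 5, 15, 7, 13, 9, 10, 11, 16, 12, 1, 14, 0]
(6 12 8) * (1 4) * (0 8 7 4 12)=(0 8 6)(1 12 7 4)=[8, 12, 2, 3, 1, 5, 0, 4, 6, 9, 10, 11, 7]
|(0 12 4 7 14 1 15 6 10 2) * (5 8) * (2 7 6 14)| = |(0 12 4 6 10 7 2)(1 15 14)(5 8)| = 42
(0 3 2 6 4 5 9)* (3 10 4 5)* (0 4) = [10, 1, 6, 2, 3, 9, 5, 7, 8, 4, 0] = (0 10)(2 6 5 9 4 3)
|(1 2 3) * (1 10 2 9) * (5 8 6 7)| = |(1 9)(2 3 10)(5 8 6 7)| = 12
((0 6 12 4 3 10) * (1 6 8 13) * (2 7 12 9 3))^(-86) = (0 13 6 3)(1 9 10 8)(2 12)(4 7)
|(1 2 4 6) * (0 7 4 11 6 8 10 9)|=12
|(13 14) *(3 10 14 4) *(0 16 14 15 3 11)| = |(0 16 14 13 4 11)(3 10 15)| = 6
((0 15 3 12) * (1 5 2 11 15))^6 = (0 3 11 5)(1 12 15 2)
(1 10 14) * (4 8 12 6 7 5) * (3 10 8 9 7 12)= [0, 8, 2, 10, 9, 4, 12, 5, 3, 7, 14, 11, 6, 13, 1]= (1 8 3 10 14)(4 9 7 5)(6 12)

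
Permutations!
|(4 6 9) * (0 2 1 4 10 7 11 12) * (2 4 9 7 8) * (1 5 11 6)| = |(0 4 1 9 10 8 2 5 11 12)(6 7)| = 10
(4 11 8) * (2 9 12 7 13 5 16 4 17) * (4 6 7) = [0, 1, 9, 3, 11, 16, 7, 13, 17, 12, 10, 8, 4, 5, 14, 15, 6, 2] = (2 9 12 4 11 8 17)(5 16 6 7 13)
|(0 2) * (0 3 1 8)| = |(0 2 3 1 8)| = 5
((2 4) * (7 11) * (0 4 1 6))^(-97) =((0 4 2 1 6)(7 11))^(-97) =(0 1 4 6 2)(7 11)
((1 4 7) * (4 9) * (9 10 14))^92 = (1 14 4)(7 10 9)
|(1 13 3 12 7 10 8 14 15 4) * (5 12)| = 11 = |(1 13 3 5 12 7 10 8 14 15 4)|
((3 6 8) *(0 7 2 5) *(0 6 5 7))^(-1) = (2 7)(3 8 6 5)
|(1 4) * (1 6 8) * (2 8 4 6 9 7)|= 7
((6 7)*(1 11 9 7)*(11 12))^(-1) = (1 6 7 9 11 12) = ((1 12 11 9 7 6))^(-1)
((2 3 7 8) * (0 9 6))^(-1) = ((0 9 6)(2 3 7 8))^(-1) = (0 6 9)(2 8 7 3)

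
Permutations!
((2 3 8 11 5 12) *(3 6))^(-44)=(2 5 8 6 12 11 3)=((2 6 3 8 11 5 12))^(-44)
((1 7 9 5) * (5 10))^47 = (1 9 5 7 10)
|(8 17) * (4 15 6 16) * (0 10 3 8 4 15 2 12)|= 24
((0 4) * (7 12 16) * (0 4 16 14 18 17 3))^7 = ((0 16 7 12 14 18 17 3))^7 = (0 3 17 18 14 12 7 16)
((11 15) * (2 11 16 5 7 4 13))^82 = ((2 11 15 16 5 7 4 13))^82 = (2 15 5 4)(7 13 11 16)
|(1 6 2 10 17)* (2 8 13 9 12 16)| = |(1 6 8 13 9 12 16 2 10 17)| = 10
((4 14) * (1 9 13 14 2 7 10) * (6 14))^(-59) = ((1 9 13 6 14 4 2 7 10))^(-59) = (1 14 10 6 7 13 2 9 4)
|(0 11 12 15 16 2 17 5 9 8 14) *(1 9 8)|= 10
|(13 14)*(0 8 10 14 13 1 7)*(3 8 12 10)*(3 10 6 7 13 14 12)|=21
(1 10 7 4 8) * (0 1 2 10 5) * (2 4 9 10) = (0 1 5)(4 8)(7 9 10) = [1, 5, 2, 3, 8, 0, 6, 9, 4, 10, 7]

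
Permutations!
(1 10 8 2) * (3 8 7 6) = (1 10 7 6 3 8 2) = [0, 10, 1, 8, 4, 5, 3, 6, 2, 9, 7]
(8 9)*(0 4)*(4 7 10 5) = (0 7 10 5 4)(8 9) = [7, 1, 2, 3, 0, 4, 6, 10, 9, 8, 5]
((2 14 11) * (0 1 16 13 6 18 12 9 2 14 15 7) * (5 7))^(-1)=((0 1 16 13 6 18 12 9 2 15 5 7)(11 14))^(-1)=(0 7 5 15 2 9 12 18 6 13 16 1)(11 14)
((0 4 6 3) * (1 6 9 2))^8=((0 4 9 2 1 6 3))^8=(0 4 9 2 1 6 3)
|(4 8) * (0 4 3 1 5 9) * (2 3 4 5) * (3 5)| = 6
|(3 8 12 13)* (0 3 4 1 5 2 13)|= 20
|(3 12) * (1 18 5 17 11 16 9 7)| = |(1 18 5 17 11 16 9 7)(3 12)| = 8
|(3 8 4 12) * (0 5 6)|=|(0 5 6)(3 8 4 12)|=12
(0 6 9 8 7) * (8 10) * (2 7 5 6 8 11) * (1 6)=(0 8 5 1 6 9 10 11 2 7)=[8, 6, 7, 3, 4, 1, 9, 0, 5, 10, 11, 2]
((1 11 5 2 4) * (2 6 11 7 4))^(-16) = ((1 7 4)(5 6 11))^(-16) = (1 4 7)(5 11 6)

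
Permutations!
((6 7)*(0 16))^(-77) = (0 16)(6 7)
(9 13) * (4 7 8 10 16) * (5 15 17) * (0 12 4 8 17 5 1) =(0 12 4 7 17 1)(5 15)(8 10 16)(9 13) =[12, 0, 2, 3, 7, 15, 6, 17, 10, 13, 16, 11, 4, 9, 14, 5, 8, 1]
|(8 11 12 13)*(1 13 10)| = 6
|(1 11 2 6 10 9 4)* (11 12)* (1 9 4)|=|(1 12 11 2 6 10 4 9)|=8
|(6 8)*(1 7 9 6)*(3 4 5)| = |(1 7 9 6 8)(3 4 5)| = 15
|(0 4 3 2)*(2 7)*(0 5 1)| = |(0 4 3 7 2 5 1)| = 7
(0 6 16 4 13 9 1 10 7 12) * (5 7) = (0 6 16 4 13 9 1 10 5 7 12) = [6, 10, 2, 3, 13, 7, 16, 12, 8, 1, 5, 11, 0, 9, 14, 15, 4]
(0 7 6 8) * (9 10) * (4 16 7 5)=(0 5 4 16 7 6 8)(9 10)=[5, 1, 2, 3, 16, 4, 8, 6, 0, 10, 9, 11, 12, 13, 14, 15, 7]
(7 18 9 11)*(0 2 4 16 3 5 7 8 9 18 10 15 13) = [2, 1, 4, 5, 16, 7, 6, 10, 9, 11, 15, 8, 12, 0, 14, 13, 3, 17, 18] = (18)(0 2 4 16 3 5 7 10 15 13)(8 9 11)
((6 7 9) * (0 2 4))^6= ((0 2 4)(6 7 9))^6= (9)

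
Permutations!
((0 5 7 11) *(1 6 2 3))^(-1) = ((0 5 7 11)(1 6 2 3))^(-1) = (0 11 7 5)(1 3 2 6)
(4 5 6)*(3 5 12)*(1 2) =(1 2)(3 5 6 4 12) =[0, 2, 1, 5, 12, 6, 4, 7, 8, 9, 10, 11, 3]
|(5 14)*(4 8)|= |(4 8)(5 14)|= 2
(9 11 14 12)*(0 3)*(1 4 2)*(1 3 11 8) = (0 11 14 12 9 8 1 4 2 3) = [11, 4, 3, 0, 2, 5, 6, 7, 1, 8, 10, 14, 9, 13, 12]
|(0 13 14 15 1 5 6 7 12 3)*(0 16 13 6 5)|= |(0 6 7 12 3 16 13 14 15 1)|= 10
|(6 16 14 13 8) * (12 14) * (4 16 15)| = |(4 16 12 14 13 8 6 15)| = 8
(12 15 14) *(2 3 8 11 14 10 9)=(2 3 8 11 14 12 15 10 9)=[0, 1, 3, 8, 4, 5, 6, 7, 11, 2, 9, 14, 15, 13, 12, 10]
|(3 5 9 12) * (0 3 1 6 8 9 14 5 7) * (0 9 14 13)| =|(0 3 7 9 12 1 6 8 14 5 13)| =11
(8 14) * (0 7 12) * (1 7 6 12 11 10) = (0 6 12)(1 7 11 10)(8 14) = [6, 7, 2, 3, 4, 5, 12, 11, 14, 9, 1, 10, 0, 13, 8]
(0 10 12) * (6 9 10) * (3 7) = (0 6 9 10 12)(3 7) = [6, 1, 2, 7, 4, 5, 9, 3, 8, 10, 12, 11, 0]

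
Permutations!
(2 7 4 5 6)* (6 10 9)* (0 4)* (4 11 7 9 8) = (0 11 7)(2 9 6)(4 5 10 8) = [11, 1, 9, 3, 5, 10, 2, 0, 4, 6, 8, 7]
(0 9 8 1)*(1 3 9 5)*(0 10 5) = (1 10 5)(3 9 8) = [0, 10, 2, 9, 4, 1, 6, 7, 3, 8, 5]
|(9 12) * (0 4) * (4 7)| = |(0 7 4)(9 12)| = 6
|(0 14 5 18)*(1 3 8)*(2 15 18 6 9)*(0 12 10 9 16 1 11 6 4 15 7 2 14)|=24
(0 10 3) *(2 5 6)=(0 10 3)(2 5 6)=[10, 1, 5, 0, 4, 6, 2, 7, 8, 9, 3]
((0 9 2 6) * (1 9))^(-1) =((0 1 9 2 6))^(-1) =(0 6 2 9 1)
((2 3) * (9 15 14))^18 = (15)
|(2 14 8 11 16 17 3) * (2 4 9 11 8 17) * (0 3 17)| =8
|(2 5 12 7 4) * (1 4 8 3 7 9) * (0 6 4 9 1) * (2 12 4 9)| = 15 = |(0 6 9)(1 2 5 4 12)(3 7 8)|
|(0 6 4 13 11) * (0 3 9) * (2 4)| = |(0 6 2 4 13 11 3 9)| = 8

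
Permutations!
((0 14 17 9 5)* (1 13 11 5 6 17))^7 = ((0 14 1 13 11 5)(6 17 9))^7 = (0 14 1 13 11 5)(6 17 9)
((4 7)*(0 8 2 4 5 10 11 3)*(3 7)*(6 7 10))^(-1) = ((0 8 2 4 3)(5 6 7)(10 11))^(-1) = (0 3 4 2 8)(5 7 6)(10 11)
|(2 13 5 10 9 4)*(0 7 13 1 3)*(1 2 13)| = 20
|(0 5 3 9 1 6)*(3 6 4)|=|(0 5 6)(1 4 3 9)|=12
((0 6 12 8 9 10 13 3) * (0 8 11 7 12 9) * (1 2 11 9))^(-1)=(0 8 3 13 10 9 12 7 11 2 1 6)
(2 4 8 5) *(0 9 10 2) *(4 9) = (0 4 8 5)(2 9 10) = [4, 1, 9, 3, 8, 0, 6, 7, 5, 10, 2]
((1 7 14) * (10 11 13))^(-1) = (1 14 7)(10 13 11)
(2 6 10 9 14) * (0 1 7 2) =(0 1 7 2 6 10 9 14) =[1, 7, 6, 3, 4, 5, 10, 2, 8, 14, 9, 11, 12, 13, 0]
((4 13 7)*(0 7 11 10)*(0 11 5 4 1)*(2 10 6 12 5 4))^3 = ((0 7 1)(2 10 11 6 12 5)(4 13))^3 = (2 6)(4 13)(5 11)(10 12)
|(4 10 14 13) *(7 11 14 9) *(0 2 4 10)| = |(0 2 4)(7 11 14 13 10 9)| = 6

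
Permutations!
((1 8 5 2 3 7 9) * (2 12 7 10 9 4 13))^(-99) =(13)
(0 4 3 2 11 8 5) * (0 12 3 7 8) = [4, 1, 11, 2, 7, 12, 6, 8, 5, 9, 10, 0, 3] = (0 4 7 8 5 12 3 2 11)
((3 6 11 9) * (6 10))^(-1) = ((3 10 6 11 9))^(-1) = (3 9 11 6 10)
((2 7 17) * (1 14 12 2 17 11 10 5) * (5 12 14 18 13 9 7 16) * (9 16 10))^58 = ((1 18 13 16 5)(2 10 12)(7 11 9))^58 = (1 16 18 5 13)(2 10 12)(7 11 9)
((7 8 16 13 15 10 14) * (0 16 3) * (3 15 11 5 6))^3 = (0 11 3 13 6 16 5)(7 10 8 14 15)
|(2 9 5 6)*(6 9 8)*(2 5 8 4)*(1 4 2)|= |(1 4)(5 9 8 6)|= 4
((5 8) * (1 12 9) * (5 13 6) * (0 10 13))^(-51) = (0 6)(5 10)(8 13)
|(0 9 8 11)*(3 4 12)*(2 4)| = |(0 9 8 11)(2 4 12 3)| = 4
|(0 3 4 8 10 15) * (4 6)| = 7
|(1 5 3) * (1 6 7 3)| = 6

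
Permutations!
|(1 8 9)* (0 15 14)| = |(0 15 14)(1 8 9)| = 3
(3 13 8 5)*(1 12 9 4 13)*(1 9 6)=(1 12 6)(3 9 4 13 8 5)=[0, 12, 2, 9, 13, 3, 1, 7, 5, 4, 10, 11, 6, 8]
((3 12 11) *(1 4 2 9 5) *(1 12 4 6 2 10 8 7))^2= (1 2 5 11 4 8)(3 10 7 6 9 12)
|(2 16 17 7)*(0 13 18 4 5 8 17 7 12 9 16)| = |(0 13 18 4 5 8 17 12 9 16 7 2)| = 12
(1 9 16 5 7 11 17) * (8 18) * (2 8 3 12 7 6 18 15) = (1 9 16 5 6 18 3 12 7 11 17)(2 8 15) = [0, 9, 8, 12, 4, 6, 18, 11, 15, 16, 10, 17, 7, 13, 14, 2, 5, 1, 3]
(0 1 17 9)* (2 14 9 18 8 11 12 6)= (0 1 17 18 8 11 12 6 2 14 9)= [1, 17, 14, 3, 4, 5, 2, 7, 11, 0, 10, 12, 6, 13, 9, 15, 16, 18, 8]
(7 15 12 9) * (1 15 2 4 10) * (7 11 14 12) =[0, 15, 4, 3, 10, 5, 6, 2, 8, 11, 1, 14, 9, 13, 12, 7] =(1 15 7 2 4 10)(9 11 14 12)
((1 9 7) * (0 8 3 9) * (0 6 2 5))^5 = ((0 8 3 9 7 1 6 2 5))^5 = (0 1 8 6 3 2 9 5 7)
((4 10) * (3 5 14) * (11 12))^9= (14)(4 10)(11 12)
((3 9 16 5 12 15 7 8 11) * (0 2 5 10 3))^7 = (0 11 8 7 15 12 5 2)(3 10 16 9)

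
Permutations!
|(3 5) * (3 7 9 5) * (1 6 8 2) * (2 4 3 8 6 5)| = 15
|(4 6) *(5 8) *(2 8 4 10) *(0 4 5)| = 6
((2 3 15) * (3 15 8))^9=((2 15)(3 8))^9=(2 15)(3 8)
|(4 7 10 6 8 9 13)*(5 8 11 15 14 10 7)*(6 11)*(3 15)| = 5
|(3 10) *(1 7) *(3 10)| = 2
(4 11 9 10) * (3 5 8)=[0, 1, 2, 5, 11, 8, 6, 7, 3, 10, 4, 9]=(3 5 8)(4 11 9 10)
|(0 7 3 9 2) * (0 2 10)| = |(0 7 3 9 10)| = 5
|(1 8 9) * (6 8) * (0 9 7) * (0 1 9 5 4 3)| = 4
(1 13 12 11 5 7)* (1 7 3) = [0, 13, 2, 1, 4, 3, 6, 7, 8, 9, 10, 5, 11, 12] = (1 13 12 11 5 3)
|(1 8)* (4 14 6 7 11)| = |(1 8)(4 14 6 7 11)| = 10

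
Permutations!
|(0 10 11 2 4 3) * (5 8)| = |(0 10 11 2 4 3)(5 8)| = 6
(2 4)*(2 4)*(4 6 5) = (4 6 5) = [0, 1, 2, 3, 6, 4, 5]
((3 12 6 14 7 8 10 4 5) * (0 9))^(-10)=(3 5 4 10 8 7 14 6 12)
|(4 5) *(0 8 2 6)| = |(0 8 2 6)(4 5)| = 4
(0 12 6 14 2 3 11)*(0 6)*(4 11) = (0 12)(2 3 4 11 6 14) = [12, 1, 3, 4, 11, 5, 14, 7, 8, 9, 10, 6, 0, 13, 2]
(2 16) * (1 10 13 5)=(1 10 13 5)(2 16)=[0, 10, 16, 3, 4, 1, 6, 7, 8, 9, 13, 11, 12, 5, 14, 15, 2]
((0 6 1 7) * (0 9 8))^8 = ((0 6 1 7 9 8))^8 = (0 1 9)(6 7 8)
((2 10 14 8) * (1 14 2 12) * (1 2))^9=((1 14 8 12 2 10))^9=(1 12)(2 14)(8 10)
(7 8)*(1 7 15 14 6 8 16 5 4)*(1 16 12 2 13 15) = [0, 7, 13, 3, 16, 4, 8, 12, 1, 9, 10, 11, 2, 15, 6, 14, 5] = (1 7 12 2 13 15 14 6 8)(4 16 5)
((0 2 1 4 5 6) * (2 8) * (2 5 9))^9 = (0 8 5 6)(1 4 9 2)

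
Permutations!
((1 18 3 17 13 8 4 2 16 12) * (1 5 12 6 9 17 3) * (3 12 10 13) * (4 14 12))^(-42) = (18)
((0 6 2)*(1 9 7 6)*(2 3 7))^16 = (9)(3 7 6)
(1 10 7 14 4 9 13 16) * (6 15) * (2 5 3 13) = (1 10 7 14 4 9 2 5 3 13 16)(6 15) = [0, 10, 5, 13, 9, 3, 15, 14, 8, 2, 7, 11, 12, 16, 4, 6, 1]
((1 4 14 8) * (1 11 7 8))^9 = ((1 4 14)(7 8 11))^9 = (14)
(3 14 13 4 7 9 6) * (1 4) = (1 4 7 9 6 3 14 13) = [0, 4, 2, 14, 7, 5, 3, 9, 8, 6, 10, 11, 12, 1, 13]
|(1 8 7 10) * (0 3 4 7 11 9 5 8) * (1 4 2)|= 12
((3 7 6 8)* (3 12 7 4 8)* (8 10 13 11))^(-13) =(3 8 4 12 10 7 13 6 11)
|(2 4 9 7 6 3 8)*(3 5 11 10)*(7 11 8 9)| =|(2 4 7 6 5 8)(3 9 11 10)| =12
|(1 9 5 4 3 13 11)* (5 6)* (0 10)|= 8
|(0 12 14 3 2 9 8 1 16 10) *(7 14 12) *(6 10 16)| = 10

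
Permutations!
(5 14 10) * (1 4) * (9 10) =[0, 4, 2, 3, 1, 14, 6, 7, 8, 10, 5, 11, 12, 13, 9] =(1 4)(5 14 9 10)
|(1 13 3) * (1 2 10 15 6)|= 7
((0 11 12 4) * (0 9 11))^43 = (4 12 11 9)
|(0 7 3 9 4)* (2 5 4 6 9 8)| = |(0 7 3 8 2 5 4)(6 9)| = 14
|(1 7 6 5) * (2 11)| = 4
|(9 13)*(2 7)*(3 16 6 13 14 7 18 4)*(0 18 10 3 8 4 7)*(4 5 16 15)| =15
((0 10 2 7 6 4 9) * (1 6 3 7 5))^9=((0 10 2 5 1 6 4 9)(3 7))^9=(0 10 2 5 1 6 4 9)(3 7)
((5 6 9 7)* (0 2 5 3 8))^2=(0 5 9 3)(2 6 7 8)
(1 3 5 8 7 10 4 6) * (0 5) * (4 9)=(0 5 8 7 10 9 4 6 1 3)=[5, 3, 2, 0, 6, 8, 1, 10, 7, 4, 9]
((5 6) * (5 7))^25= ((5 6 7))^25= (5 6 7)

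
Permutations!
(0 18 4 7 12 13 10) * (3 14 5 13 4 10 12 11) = [18, 1, 2, 14, 7, 13, 6, 11, 8, 9, 0, 3, 4, 12, 5, 15, 16, 17, 10] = (0 18 10)(3 14 5 13 12 4 7 11)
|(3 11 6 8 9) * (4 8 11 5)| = 10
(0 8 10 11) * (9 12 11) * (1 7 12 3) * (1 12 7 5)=[8, 5, 2, 12, 4, 1, 6, 7, 10, 3, 9, 0, 11]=(0 8 10 9 3 12 11)(1 5)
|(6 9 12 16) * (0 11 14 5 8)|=20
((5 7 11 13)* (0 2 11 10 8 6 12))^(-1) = (0 12 6 8 10 7 5 13 11 2)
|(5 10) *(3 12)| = 2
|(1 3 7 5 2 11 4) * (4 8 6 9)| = |(1 3 7 5 2 11 8 6 9 4)| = 10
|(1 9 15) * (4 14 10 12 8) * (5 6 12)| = 21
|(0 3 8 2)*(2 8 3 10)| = |(0 10 2)| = 3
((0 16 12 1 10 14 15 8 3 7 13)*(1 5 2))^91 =((0 16 12 5 2 1 10 14 15 8 3 7 13))^91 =(16)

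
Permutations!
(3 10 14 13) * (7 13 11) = [0, 1, 2, 10, 4, 5, 6, 13, 8, 9, 14, 7, 12, 3, 11] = (3 10 14 11 7 13)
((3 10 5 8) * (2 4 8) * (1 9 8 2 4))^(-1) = (1 2 4 5 10 3 8 9) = ((1 9 8 3 10 5 4 2))^(-1)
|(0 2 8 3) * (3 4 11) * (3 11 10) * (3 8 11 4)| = |(0 2 11 4 10 8 3)| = 7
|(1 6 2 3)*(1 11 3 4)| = |(1 6 2 4)(3 11)| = 4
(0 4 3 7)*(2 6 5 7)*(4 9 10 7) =(0 9 10 7)(2 6 5 4 3) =[9, 1, 6, 2, 3, 4, 5, 0, 8, 10, 7]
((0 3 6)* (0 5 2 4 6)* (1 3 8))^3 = ((0 8 1 3)(2 4 6 5))^3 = (0 3 1 8)(2 5 6 4)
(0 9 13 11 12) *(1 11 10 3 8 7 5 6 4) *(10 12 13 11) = [9, 10, 2, 8, 1, 6, 4, 5, 7, 11, 3, 13, 0, 12] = (0 9 11 13 12)(1 10 3 8 7 5 6 4)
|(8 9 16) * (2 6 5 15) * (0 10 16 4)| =12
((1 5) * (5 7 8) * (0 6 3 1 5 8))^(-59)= ((8)(0 6 3 1 7))^(-59)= (8)(0 6 3 1 7)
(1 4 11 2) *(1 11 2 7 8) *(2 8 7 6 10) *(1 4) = (2 11 6 10)(4 8) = [0, 1, 11, 3, 8, 5, 10, 7, 4, 9, 2, 6]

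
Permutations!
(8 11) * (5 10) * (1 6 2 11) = (1 6 2 11 8)(5 10) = [0, 6, 11, 3, 4, 10, 2, 7, 1, 9, 5, 8]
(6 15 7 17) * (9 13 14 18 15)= [0, 1, 2, 3, 4, 5, 9, 17, 8, 13, 10, 11, 12, 14, 18, 7, 16, 6, 15]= (6 9 13 14 18 15 7 17)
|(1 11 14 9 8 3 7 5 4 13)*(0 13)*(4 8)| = |(0 13 1 11 14 9 4)(3 7 5 8)| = 28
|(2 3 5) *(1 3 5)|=2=|(1 3)(2 5)|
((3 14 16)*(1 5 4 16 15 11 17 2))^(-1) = (1 2 17 11 15 14 3 16 4 5)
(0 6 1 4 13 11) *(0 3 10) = (0 6 1 4 13 11 3 10) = [6, 4, 2, 10, 13, 5, 1, 7, 8, 9, 0, 3, 12, 11]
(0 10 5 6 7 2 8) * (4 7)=(0 10 5 6 4 7 2 8)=[10, 1, 8, 3, 7, 6, 4, 2, 0, 9, 5]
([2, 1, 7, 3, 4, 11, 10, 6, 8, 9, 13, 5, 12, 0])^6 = (13)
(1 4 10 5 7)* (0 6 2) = [6, 4, 0, 3, 10, 7, 2, 1, 8, 9, 5] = (0 6 2)(1 4 10 5 7)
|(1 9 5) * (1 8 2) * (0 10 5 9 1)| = 5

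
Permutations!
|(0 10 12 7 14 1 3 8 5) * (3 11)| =|(0 10 12 7 14 1 11 3 8 5)| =10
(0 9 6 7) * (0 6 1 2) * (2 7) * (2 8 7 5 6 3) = (0 9 1 5 6 8 7 3 2) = [9, 5, 0, 2, 4, 6, 8, 3, 7, 1]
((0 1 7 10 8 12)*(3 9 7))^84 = (0 7)(1 10)(3 8)(9 12)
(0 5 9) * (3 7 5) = [3, 1, 2, 7, 4, 9, 6, 5, 8, 0] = (0 3 7 5 9)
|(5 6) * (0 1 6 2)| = 5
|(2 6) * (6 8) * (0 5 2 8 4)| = |(0 5 2 4)(6 8)| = 4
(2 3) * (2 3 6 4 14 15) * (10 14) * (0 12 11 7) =[12, 1, 6, 3, 10, 5, 4, 0, 8, 9, 14, 7, 11, 13, 15, 2] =(0 12 11 7)(2 6 4 10 14 15)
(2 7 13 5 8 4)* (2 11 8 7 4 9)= (2 4 11 8 9)(5 7 13)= [0, 1, 4, 3, 11, 7, 6, 13, 9, 2, 10, 8, 12, 5]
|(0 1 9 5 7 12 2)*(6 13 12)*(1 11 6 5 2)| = 8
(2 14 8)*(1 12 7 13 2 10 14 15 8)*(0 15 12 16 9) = [15, 16, 12, 3, 4, 5, 6, 13, 10, 0, 14, 11, 7, 2, 1, 8, 9] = (0 15 8 10 14 1 16 9)(2 12 7 13)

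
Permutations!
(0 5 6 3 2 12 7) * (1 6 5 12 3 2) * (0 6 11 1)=(0 12 7 6 2 3)(1 11)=[12, 11, 3, 0, 4, 5, 2, 6, 8, 9, 10, 1, 7]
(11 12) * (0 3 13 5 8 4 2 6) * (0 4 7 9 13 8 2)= (0 3 8 7 9 13 5 2 6 4)(11 12)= [3, 1, 6, 8, 0, 2, 4, 9, 7, 13, 10, 12, 11, 5]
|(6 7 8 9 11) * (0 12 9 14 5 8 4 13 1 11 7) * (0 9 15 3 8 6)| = 14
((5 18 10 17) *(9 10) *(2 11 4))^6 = (5 18 9 10 17)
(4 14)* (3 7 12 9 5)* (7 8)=(3 8 7 12 9 5)(4 14)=[0, 1, 2, 8, 14, 3, 6, 12, 7, 5, 10, 11, 9, 13, 4]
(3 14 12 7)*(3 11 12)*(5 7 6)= [0, 1, 2, 14, 4, 7, 5, 11, 8, 9, 10, 12, 6, 13, 3]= (3 14)(5 7 11 12 6)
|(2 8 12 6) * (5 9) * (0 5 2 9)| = |(0 5)(2 8 12 6 9)| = 10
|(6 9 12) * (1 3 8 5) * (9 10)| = 4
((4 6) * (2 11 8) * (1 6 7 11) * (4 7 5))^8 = (1 7 8)(2 6 11)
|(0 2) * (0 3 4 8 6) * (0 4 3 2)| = 3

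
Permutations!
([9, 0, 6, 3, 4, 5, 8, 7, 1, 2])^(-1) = [1, 8, 9, 3, 4, 5, 2, 7, 6, 0]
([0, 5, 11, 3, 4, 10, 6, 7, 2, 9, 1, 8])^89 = [0, 10, 8, 3, 4, 1, 6, 7, 11, 9, 5, 2]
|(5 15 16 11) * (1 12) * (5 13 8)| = 6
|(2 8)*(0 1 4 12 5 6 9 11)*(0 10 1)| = |(1 4 12 5 6 9 11 10)(2 8)| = 8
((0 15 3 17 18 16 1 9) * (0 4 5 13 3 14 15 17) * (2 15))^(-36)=(0 1 13 18 4)(3 16 5 17 9)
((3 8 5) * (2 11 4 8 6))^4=((2 11 4 8 5 3 6))^4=(2 5 11 3 4 6 8)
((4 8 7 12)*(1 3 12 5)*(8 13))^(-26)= (1 7 13 12)(3 5 8 4)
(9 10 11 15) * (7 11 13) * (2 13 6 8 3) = [0, 1, 13, 2, 4, 5, 8, 11, 3, 10, 6, 15, 12, 7, 14, 9] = (2 13 7 11 15 9 10 6 8 3)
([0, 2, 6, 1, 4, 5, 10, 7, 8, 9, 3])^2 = [0, 6, 10, 2, 4, 5, 3, 7, 8, 9, 1]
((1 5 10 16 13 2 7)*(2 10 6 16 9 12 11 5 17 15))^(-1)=((1 17 15 2 7)(5 6 16 13 10 9 12 11))^(-1)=(1 7 2 15 17)(5 11 12 9 10 13 16 6)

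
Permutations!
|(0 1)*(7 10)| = 2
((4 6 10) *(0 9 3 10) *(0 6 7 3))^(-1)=(0 9)(3 7 4 10)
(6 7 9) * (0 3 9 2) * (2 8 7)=(0 3 9 6 2)(7 8)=[3, 1, 0, 9, 4, 5, 2, 8, 7, 6]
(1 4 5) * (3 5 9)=(1 4 9 3 5)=[0, 4, 2, 5, 9, 1, 6, 7, 8, 3]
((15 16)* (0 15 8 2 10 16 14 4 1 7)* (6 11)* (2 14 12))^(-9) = (0 12 10 8 4 7 15 2 16 14 1)(6 11)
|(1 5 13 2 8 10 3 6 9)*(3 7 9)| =8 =|(1 5 13 2 8 10 7 9)(3 6)|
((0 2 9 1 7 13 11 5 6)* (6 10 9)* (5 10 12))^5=(0 6 2)(1 9 10 11 13 7)(5 12)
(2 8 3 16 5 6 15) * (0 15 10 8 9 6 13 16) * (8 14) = (0 15 2 9 6 10 14 8 3)(5 13 16) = [15, 1, 9, 0, 4, 13, 10, 7, 3, 6, 14, 11, 12, 16, 8, 2, 5]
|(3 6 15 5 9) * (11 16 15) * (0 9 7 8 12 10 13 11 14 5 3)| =|(0 9)(3 6 14 5 7 8 12 10 13 11 16 15)| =12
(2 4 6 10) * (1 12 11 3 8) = (1 12 11 3 8)(2 4 6 10) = [0, 12, 4, 8, 6, 5, 10, 7, 1, 9, 2, 3, 11]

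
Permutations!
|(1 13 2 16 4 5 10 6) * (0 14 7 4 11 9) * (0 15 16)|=20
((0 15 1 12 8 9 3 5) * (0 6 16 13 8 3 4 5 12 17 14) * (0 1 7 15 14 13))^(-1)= (0 16 6 5 4 9 8 13 17 1 14)(3 12)(7 15)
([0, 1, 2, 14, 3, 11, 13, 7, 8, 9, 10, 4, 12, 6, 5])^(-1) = (3 4 11 5 14)(6 13)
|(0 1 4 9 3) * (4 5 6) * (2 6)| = 8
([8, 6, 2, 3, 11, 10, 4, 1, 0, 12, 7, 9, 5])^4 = (1 9 7 11 10 4 5 6 12)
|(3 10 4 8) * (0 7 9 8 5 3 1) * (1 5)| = 9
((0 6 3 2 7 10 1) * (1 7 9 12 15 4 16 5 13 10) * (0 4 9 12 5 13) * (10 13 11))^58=(0 3 12 9)(1 10 16)(2 15 5 6)(4 7 11)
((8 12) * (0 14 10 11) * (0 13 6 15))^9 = ((0 14 10 11 13 6 15)(8 12))^9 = (0 10 13 15 14 11 6)(8 12)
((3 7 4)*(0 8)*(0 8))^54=((8)(3 7 4))^54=(8)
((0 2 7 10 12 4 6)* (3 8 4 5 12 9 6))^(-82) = ((0 2 7 10 9 6)(3 8 4)(5 12))^(-82) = (12)(0 7 9)(2 10 6)(3 4 8)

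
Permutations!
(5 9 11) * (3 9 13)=[0, 1, 2, 9, 4, 13, 6, 7, 8, 11, 10, 5, 12, 3]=(3 9 11 5 13)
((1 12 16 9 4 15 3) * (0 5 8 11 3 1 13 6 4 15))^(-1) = (0 4 6 13 3 11 8 5)(1 15 9 16 12)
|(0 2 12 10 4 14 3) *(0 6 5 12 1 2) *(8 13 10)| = 18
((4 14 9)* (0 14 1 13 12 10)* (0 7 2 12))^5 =(0 13 1 4 9 14)(2 12 10 7)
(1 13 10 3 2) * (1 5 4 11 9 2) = (1 13 10 3)(2 5 4 11 9) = [0, 13, 5, 1, 11, 4, 6, 7, 8, 2, 3, 9, 12, 10]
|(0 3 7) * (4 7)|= 4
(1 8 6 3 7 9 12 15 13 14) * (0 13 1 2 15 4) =(0 13 14 2 15 1 8 6 3 7 9 12 4) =[13, 8, 15, 7, 0, 5, 3, 9, 6, 12, 10, 11, 4, 14, 2, 1]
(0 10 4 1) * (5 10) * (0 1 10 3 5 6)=(0 6)(3 5)(4 10)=[6, 1, 2, 5, 10, 3, 0, 7, 8, 9, 4]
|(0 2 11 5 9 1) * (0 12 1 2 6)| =|(0 6)(1 12)(2 11 5 9)| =4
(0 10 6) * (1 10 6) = (0 6)(1 10) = [6, 10, 2, 3, 4, 5, 0, 7, 8, 9, 1]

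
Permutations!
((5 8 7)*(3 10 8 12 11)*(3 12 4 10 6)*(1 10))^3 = ((1 10 8 7 5 4)(3 6)(11 12))^3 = (1 7)(3 6)(4 8)(5 10)(11 12)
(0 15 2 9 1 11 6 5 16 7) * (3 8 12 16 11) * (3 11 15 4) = (0 4 3 8 12 16 7)(1 11 6 5 15 2 9) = [4, 11, 9, 8, 3, 15, 5, 0, 12, 1, 10, 6, 16, 13, 14, 2, 7]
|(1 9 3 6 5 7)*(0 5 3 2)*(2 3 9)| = 15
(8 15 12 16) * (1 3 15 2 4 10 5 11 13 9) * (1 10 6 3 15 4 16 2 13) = [0, 15, 16, 4, 6, 11, 3, 7, 13, 10, 5, 1, 2, 9, 14, 12, 8] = (1 15 12 2 16 8 13 9 10 5 11)(3 4 6)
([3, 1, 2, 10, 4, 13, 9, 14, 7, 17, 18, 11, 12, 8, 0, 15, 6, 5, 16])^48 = [13, 1, 2, 8, 4, 16, 3, 17, 9, 10, 7, 11, 12, 6, 5, 15, 0, 18, 14]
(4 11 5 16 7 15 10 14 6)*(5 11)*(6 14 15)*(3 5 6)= (3 5 16 7)(4 6)(10 15)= [0, 1, 2, 5, 6, 16, 4, 3, 8, 9, 15, 11, 12, 13, 14, 10, 7]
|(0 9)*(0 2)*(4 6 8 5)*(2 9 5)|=6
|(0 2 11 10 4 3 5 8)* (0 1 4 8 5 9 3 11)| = 10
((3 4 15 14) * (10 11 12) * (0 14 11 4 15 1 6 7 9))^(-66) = (0 10)(1 3)(4 14)(6 15)(7 11)(9 12)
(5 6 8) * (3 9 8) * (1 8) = (1 8 5 6 3 9) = [0, 8, 2, 9, 4, 6, 3, 7, 5, 1]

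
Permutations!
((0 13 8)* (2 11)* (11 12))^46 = ((0 13 8)(2 12 11))^46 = (0 13 8)(2 12 11)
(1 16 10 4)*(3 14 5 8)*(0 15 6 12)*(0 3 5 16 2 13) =[15, 2, 13, 14, 1, 8, 12, 7, 5, 9, 4, 11, 3, 0, 16, 6, 10] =(0 15 6 12 3 14 16 10 4 1 2 13)(5 8)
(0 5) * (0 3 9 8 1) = (0 5 3 9 8 1) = [5, 0, 2, 9, 4, 3, 6, 7, 1, 8]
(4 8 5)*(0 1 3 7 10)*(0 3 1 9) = (0 9)(3 7 10)(4 8 5) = [9, 1, 2, 7, 8, 4, 6, 10, 5, 0, 3]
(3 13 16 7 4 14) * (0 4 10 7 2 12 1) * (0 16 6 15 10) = [4, 16, 12, 13, 14, 5, 15, 0, 8, 9, 7, 11, 1, 6, 3, 10, 2] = (0 4 14 3 13 6 15 10 7)(1 16 2 12)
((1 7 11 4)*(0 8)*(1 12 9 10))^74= ((0 8)(1 7 11 4 12 9 10))^74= (1 12 7 9 11 10 4)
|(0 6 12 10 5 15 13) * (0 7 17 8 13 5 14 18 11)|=|(0 6 12 10 14 18 11)(5 15)(7 17 8 13)|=28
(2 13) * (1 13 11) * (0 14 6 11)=[14, 13, 0, 3, 4, 5, 11, 7, 8, 9, 10, 1, 12, 2, 6]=(0 14 6 11 1 13 2)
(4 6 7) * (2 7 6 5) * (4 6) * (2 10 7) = (4 5 10 7 6) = [0, 1, 2, 3, 5, 10, 4, 6, 8, 9, 7]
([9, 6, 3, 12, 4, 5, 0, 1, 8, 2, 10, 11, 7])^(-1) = [6, 7, 9, 2, 4, 5, 1, 12, 8, 0, 10, 11, 3]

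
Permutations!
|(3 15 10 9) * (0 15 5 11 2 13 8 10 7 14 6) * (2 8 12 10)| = |(0 15 7 14 6)(2 13 12 10 9 3 5 11 8)| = 45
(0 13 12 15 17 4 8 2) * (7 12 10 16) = (0 13 10 16 7 12 15 17 4 8 2) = [13, 1, 0, 3, 8, 5, 6, 12, 2, 9, 16, 11, 15, 10, 14, 17, 7, 4]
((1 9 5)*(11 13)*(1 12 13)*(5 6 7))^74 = ((1 9 6 7 5 12 13 11))^74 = (1 6 5 13)(7 12 11 9)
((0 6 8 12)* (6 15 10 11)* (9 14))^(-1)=((0 15 10 11 6 8 12)(9 14))^(-1)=(0 12 8 6 11 10 15)(9 14)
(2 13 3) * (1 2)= (1 2 13 3)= [0, 2, 13, 1, 4, 5, 6, 7, 8, 9, 10, 11, 12, 3]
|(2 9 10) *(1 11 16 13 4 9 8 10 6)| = 21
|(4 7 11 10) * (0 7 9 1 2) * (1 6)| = |(0 7 11 10 4 9 6 1 2)| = 9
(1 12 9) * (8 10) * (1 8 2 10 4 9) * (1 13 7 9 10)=(1 12 13 7 9 8 4 10 2)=[0, 12, 1, 3, 10, 5, 6, 9, 4, 8, 2, 11, 13, 7]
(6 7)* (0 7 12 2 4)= (0 7 6 12 2 4)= [7, 1, 4, 3, 0, 5, 12, 6, 8, 9, 10, 11, 2]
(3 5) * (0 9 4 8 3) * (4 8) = (0 9 8 3 5) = [9, 1, 2, 5, 4, 0, 6, 7, 3, 8]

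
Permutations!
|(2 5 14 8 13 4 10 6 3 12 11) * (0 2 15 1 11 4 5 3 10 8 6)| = 33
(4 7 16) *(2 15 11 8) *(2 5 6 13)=(2 15 11 8 5 6 13)(4 7 16)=[0, 1, 15, 3, 7, 6, 13, 16, 5, 9, 10, 8, 12, 2, 14, 11, 4]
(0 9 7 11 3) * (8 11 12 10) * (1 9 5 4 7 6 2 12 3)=(0 5 4 7 3)(1 9 6 2 12 10 8 11)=[5, 9, 12, 0, 7, 4, 2, 3, 11, 6, 8, 1, 10]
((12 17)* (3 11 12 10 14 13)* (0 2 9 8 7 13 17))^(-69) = ((0 2 9 8 7 13 3 11 12)(10 14 17))^(-69) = (17)(0 8 3)(2 7 11)(9 13 12)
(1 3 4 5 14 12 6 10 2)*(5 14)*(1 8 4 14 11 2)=(1 3 14 12 6 10)(2 8 4 11)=[0, 3, 8, 14, 11, 5, 10, 7, 4, 9, 1, 2, 6, 13, 12]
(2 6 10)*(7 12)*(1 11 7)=(1 11 7 12)(2 6 10)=[0, 11, 6, 3, 4, 5, 10, 12, 8, 9, 2, 7, 1]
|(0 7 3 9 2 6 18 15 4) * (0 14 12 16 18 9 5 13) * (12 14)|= 15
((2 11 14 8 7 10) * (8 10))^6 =(2 14)(10 11)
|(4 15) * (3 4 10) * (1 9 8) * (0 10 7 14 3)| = 30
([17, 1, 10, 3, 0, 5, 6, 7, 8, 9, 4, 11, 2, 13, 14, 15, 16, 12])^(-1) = (0 4 10 2 12 17)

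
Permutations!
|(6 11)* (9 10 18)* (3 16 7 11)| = |(3 16 7 11 6)(9 10 18)| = 15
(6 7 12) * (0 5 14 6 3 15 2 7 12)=(0 5 14 6 12 3 15 2 7)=[5, 1, 7, 15, 4, 14, 12, 0, 8, 9, 10, 11, 3, 13, 6, 2]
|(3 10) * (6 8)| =2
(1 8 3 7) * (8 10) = (1 10 8 3 7) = [0, 10, 2, 7, 4, 5, 6, 1, 3, 9, 8]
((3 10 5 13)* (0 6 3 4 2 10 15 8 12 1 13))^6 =(0 1)(2 15)(3 4)(5 12)(6 13)(8 10)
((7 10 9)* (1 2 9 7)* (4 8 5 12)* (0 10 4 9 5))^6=(0 10 7 4 8)(1 2 5 12 9)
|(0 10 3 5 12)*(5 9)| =|(0 10 3 9 5 12)| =6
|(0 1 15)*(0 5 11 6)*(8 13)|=6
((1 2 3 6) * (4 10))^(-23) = (1 2 3 6)(4 10) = ((1 2 3 6)(4 10))^(-23)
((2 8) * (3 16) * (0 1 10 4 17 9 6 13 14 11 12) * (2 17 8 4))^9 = ((0 1 10 2 4 8 17 9 6 13 14 11 12)(3 16))^9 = (0 13 8 1 14 17 10 11 9 2 12 6 4)(3 16)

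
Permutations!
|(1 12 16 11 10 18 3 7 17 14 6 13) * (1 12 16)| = |(1 16 11 10 18 3 7 17 14 6 13 12)| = 12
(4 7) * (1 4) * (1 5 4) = (4 7 5) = [0, 1, 2, 3, 7, 4, 6, 5]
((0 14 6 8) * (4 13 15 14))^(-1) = ((0 4 13 15 14 6 8))^(-1) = (0 8 6 14 15 13 4)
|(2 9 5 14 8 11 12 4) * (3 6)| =8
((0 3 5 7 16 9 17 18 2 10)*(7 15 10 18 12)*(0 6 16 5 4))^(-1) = (0 4 3)(2 18)(5 7 12 17 9 16 6 10 15)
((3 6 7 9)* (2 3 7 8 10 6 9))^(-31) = ((2 3 9 7)(6 8 10))^(-31) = (2 3 9 7)(6 10 8)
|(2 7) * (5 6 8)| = 6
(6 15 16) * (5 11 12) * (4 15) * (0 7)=[7, 1, 2, 3, 15, 11, 4, 0, 8, 9, 10, 12, 5, 13, 14, 16, 6]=(0 7)(4 15 16 6)(5 11 12)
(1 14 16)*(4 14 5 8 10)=[0, 5, 2, 3, 14, 8, 6, 7, 10, 9, 4, 11, 12, 13, 16, 15, 1]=(1 5 8 10 4 14 16)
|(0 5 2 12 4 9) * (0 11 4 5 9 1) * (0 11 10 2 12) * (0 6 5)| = 21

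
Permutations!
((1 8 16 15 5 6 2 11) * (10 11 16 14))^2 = (1 14 11 8 10)(2 15 6 16 5)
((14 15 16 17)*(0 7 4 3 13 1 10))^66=(0 3 10 4 1 7 13)(14 16)(15 17)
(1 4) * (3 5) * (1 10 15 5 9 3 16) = (1 4 10 15 5 16)(3 9) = [0, 4, 2, 9, 10, 16, 6, 7, 8, 3, 15, 11, 12, 13, 14, 5, 1]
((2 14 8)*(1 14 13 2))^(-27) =(14)(2 13) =((1 14 8)(2 13))^(-27)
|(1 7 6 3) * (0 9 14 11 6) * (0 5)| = |(0 9 14 11 6 3 1 7 5)| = 9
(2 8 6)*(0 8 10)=(0 8 6 2 10)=[8, 1, 10, 3, 4, 5, 2, 7, 6, 9, 0]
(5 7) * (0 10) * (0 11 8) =(0 10 11 8)(5 7) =[10, 1, 2, 3, 4, 7, 6, 5, 0, 9, 11, 8]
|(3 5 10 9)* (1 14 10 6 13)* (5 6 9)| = 8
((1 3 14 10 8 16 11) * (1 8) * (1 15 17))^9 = (1 10)(3 15)(14 17)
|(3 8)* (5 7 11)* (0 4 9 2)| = |(0 4 9 2)(3 8)(5 7 11)| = 12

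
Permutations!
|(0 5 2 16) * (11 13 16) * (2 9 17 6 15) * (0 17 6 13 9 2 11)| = |(0 5 2)(6 15 11 9)(13 16 17)| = 12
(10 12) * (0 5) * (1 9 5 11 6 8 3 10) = (0 11 6 8 3 10 12 1 9 5) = [11, 9, 2, 10, 4, 0, 8, 7, 3, 5, 12, 6, 1]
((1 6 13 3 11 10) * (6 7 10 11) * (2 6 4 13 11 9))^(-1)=((1 7 10)(2 6 11 9)(3 4 13))^(-1)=(1 10 7)(2 9 11 6)(3 13 4)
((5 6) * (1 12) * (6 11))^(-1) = (1 12)(5 6 11)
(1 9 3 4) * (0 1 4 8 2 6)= [1, 9, 6, 8, 4, 5, 0, 7, 2, 3]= (0 1 9 3 8 2 6)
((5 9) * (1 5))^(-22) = (1 9 5)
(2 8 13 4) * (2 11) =(2 8 13 4 11) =[0, 1, 8, 3, 11, 5, 6, 7, 13, 9, 10, 2, 12, 4]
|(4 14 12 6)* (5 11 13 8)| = 4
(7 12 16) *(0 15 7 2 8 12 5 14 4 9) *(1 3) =[15, 3, 8, 1, 9, 14, 6, 5, 12, 0, 10, 11, 16, 13, 4, 7, 2] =(0 15 7 5 14 4 9)(1 3)(2 8 12 16)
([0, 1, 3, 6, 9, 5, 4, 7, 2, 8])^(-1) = [0, 1, 8, 2, 6, 5, 3, 7, 9, 4]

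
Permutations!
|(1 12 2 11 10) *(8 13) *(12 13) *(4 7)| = 14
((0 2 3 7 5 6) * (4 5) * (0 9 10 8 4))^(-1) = ((0 2 3 7)(4 5 6 9 10 8))^(-1) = (0 7 3 2)(4 8 10 9 6 5)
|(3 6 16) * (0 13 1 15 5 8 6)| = 9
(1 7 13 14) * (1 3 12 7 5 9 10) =(1 5 9 10)(3 12 7 13 14) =[0, 5, 2, 12, 4, 9, 6, 13, 8, 10, 1, 11, 7, 14, 3]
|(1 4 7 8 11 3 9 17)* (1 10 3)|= 20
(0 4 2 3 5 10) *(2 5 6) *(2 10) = (0 4 5 2 3 6 10) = [4, 1, 3, 6, 5, 2, 10, 7, 8, 9, 0]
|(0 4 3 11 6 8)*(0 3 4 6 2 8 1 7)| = 4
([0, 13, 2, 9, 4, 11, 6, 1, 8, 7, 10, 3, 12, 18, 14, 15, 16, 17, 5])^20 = (1 11)(3 13)(5 7)(9 18)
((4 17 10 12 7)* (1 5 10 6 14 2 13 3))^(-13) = ((1 5 10 12 7 4 17 6 14 2 13 3))^(-13) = (1 3 13 2 14 6 17 4 7 12 10 5)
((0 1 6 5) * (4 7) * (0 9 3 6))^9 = ((0 1)(3 6 5 9)(4 7))^9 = (0 1)(3 6 5 9)(4 7)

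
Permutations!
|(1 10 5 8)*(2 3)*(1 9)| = |(1 10 5 8 9)(2 3)| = 10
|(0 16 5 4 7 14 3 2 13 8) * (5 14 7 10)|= |(0 16 14 3 2 13 8)(4 10 5)|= 21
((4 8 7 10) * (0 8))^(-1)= (0 4 10 7 8)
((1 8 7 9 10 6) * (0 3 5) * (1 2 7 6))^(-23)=(0 3 5)(1 9 2 8 10 7 6)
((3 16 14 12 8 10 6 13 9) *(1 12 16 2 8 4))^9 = ((1 12 4)(2 8 10 6 13 9 3)(14 16))^9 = (2 10 13 3 8 6 9)(14 16)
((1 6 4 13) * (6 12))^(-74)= (1 12 6 4 13)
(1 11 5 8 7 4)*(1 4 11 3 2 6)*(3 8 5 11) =(11)(1 8 7 3 2 6) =[0, 8, 6, 2, 4, 5, 1, 3, 7, 9, 10, 11]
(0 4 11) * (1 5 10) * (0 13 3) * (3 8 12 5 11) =(0 4 3)(1 11 13 8 12 5 10) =[4, 11, 2, 0, 3, 10, 6, 7, 12, 9, 1, 13, 5, 8]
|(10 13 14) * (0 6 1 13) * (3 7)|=6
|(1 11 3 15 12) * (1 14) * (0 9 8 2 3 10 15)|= |(0 9 8 2 3)(1 11 10 15 12 14)|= 30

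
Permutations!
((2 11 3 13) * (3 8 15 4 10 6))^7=((2 11 8 15 4 10 6 3 13))^7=(2 3 10 15 11 13 6 4 8)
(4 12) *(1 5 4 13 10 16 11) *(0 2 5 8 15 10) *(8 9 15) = (0 2 5 4 12 13)(1 9 15 10 16 11) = [2, 9, 5, 3, 12, 4, 6, 7, 8, 15, 16, 1, 13, 0, 14, 10, 11]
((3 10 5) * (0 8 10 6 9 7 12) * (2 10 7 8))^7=(0 8 3 2 7 6 10 12 9 5)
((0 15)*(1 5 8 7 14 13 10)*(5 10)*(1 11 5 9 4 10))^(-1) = (0 15)(4 9 13 14 7 8 5 11 10)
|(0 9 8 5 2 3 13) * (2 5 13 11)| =12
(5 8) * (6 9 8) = (5 6 9 8) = [0, 1, 2, 3, 4, 6, 9, 7, 5, 8]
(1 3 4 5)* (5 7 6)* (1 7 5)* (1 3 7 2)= (1 7 6 3 4 5 2)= [0, 7, 1, 4, 5, 2, 3, 6]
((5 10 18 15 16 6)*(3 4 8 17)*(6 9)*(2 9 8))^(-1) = ((2 9 6 5 10 18 15 16 8 17 3 4))^(-1) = (2 4 3 17 8 16 15 18 10 5 6 9)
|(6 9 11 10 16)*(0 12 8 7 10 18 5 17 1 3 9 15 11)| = |(0 12 8 7 10 16 6 15 11 18 5 17 1 3 9)| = 15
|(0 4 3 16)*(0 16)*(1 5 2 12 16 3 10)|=9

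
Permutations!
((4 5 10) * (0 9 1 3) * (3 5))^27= (0 3 4 10 5 1 9)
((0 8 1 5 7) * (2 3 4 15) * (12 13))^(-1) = ((0 8 1 5 7)(2 3 4 15)(12 13))^(-1) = (0 7 5 1 8)(2 15 4 3)(12 13)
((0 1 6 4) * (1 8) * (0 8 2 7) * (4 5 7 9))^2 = ((0 2 9 4 8 1 6 5 7))^2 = (0 9 8 6 7 2 4 1 5)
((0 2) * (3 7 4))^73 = ((0 2)(3 7 4))^73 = (0 2)(3 7 4)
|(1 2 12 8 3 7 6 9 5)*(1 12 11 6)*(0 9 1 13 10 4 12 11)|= |(0 9 5 11 6 1 2)(3 7 13 10 4 12 8)|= 7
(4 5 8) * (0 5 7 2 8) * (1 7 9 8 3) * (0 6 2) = (0 5 6 2 3 1 7)(4 9 8) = [5, 7, 3, 1, 9, 6, 2, 0, 4, 8]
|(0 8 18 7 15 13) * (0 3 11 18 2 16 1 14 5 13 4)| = |(0 8 2 16 1 14 5 13 3 11 18 7 15 4)| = 14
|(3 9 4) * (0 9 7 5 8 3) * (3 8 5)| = 6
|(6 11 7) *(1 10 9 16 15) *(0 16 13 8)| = 24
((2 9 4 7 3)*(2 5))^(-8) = (2 3 4)(5 7 9) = ((2 9 4 7 3 5))^(-8)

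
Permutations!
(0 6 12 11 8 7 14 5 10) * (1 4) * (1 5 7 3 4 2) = (0 6 12 11 8 3 4 5 10)(1 2)(7 14) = [6, 2, 1, 4, 5, 10, 12, 14, 3, 9, 0, 8, 11, 13, 7]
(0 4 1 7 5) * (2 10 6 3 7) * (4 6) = [6, 2, 10, 7, 1, 0, 3, 5, 8, 9, 4] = (0 6 3 7 5)(1 2 10 4)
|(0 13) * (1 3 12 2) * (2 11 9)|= 6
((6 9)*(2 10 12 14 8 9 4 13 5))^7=(2 4 8 10 13 9 12 5 6 14)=((2 10 12 14 8 9 6 4 13 5))^7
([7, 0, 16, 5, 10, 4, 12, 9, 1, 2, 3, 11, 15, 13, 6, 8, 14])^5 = (0 14 1 16 8 2 15 9 12 7 6)(3 5 4 10)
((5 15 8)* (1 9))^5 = (1 9)(5 8 15)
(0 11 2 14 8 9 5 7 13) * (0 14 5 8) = [11, 1, 5, 3, 4, 7, 6, 13, 9, 8, 10, 2, 12, 14, 0] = (0 11 2 5 7 13 14)(8 9)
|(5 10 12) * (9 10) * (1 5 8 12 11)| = 10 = |(1 5 9 10 11)(8 12)|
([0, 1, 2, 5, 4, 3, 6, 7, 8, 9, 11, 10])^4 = [0, 1, 2, 3, 4, 5, 6, 7, 8, 9, 10, 11]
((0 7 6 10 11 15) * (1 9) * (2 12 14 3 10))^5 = ((0 7 6 2 12 14 3 10 11 15)(1 9))^5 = (0 14)(1 9)(2 11)(3 7)(6 10)(12 15)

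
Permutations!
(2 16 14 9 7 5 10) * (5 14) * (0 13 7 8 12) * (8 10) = (0 13 7 14 9 10 2 16 5 8 12) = [13, 1, 16, 3, 4, 8, 6, 14, 12, 10, 2, 11, 0, 7, 9, 15, 5]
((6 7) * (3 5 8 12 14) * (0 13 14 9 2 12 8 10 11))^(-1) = ((0 13 14 3 5 10 11)(2 12 9)(6 7))^(-1) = (0 11 10 5 3 14 13)(2 9 12)(6 7)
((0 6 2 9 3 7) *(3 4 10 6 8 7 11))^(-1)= (0 7 8)(2 6 10 4 9)(3 11)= ((0 8 7)(2 9 4 10 6)(3 11))^(-1)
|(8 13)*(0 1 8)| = 4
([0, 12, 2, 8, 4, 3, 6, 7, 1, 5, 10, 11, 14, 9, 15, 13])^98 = (1 8 3 5 9 13 15 14 12)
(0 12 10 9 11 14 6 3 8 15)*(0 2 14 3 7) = (0 12 10 9 11 3 8 15 2 14 6 7) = [12, 1, 14, 8, 4, 5, 7, 0, 15, 11, 9, 3, 10, 13, 6, 2]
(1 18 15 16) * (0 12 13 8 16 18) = (0 12 13 8 16 1)(15 18) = [12, 0, 2, 3, 4, 5, 6, 7, 16, 9, 10, 11, 13, 8, 14, 18, 1, 17, 15]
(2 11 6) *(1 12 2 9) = [0, 12, 11, 3, 4, 5, 9, 7, 8, 1, 10, 6, 2] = (1 12 2 11 6 9)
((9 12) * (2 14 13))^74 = ((2 14 13)(9 12))^74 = (2 13 14)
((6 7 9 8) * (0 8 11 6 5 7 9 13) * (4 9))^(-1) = (0 13 7 5 8)(4 6 11 9)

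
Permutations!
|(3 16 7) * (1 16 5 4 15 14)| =8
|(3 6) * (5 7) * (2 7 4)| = 4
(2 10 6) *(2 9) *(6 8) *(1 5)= (1 5)(2 10 8 6 9)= [0, 5, 10, 3, 4, 1, 9, 7, 6, 2, 8]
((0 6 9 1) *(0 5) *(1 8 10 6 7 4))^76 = (10)(0 7 4 1 5) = ((0 7 4 1 5)(6 9 8 10))^76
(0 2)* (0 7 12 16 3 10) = (0 2 7 12 16 3 10) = [2, 1, 7, 10, 4, 5, 6, 12, 8, 9, 0, 11, 16, 13, 14, 15, 3]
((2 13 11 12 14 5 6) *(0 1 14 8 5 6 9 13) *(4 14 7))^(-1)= (0 2 6 14 4 7 1)(5 8 12 11 13 9)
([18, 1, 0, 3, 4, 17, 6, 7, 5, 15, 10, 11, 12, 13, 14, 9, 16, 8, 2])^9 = [0, 1, 2, 3, 4, 5, 6, 7, 8, 15, 10, 11, 12, 13, 14, 9, 16, 17, 18]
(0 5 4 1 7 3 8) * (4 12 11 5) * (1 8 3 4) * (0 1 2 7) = (0 2 7 4 8 1)(5 12 11) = [2, 0, 7, 3, 8, 12, 6, 4, 1, 9, 10, 5, 11]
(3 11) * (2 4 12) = (2 4 12)(3 11) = [0, 1, 4, 11, 12, 5, 6, 7, 8, 9, 10, 3, 2]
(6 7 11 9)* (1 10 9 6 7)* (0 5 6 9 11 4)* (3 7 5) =(0 3 7 4)(1 10 11 9 5 6) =[3, 10, 2, 7, 0, 6, 1, 4, 8, 5, 11, 9]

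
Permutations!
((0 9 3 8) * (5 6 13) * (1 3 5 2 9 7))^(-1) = (0 8 3 1 7)(2 13 6 5 9)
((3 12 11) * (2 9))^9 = (12)(2 9)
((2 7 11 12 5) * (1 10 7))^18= (1 12 10 5 7 2 11)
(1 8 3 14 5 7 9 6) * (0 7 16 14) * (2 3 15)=[7, 8, 3, 0, 4, 16, 1, 9, 15, 6, 10, 11, 12, 13, 5, 2, 14]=(0 7 9 6 1 8 15 2 3)(5 16 14)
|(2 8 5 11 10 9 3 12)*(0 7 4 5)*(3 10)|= 18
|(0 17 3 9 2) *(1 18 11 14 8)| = 5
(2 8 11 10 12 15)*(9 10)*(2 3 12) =[0, 1, 8, 12, 4, 5, 6, 7, 11, 10, 2, 9, 15, 13, 14, 3] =(2 8 11 9 10)(3 12 15)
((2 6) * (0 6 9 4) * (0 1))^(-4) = (0 2 4)(1 6 9)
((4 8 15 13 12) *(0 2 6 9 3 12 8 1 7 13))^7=((0 2 6 9 3 12 4 1 7 13 8 15))^7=(0 1 6 13 3 15 4 2 7 9 8 12)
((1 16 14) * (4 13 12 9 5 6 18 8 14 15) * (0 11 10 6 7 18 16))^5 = ((0 11 10 6 16 15 4 13 12 9 5 7 18 8 14 1))^5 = (0 15 5 1 16 9 14 6 12 8 10 13 18 11 4 7)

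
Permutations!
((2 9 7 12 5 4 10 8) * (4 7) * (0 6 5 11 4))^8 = (0 8 11 5 9 10 12 6 2 4 7) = ((0 6 5 7 12 11 4 10 8 2 9))^8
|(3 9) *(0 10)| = 2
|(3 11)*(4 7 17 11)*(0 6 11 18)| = 8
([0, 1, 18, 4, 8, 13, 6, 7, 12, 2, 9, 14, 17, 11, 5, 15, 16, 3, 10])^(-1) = (2 9 10 18)(3 17 12 8 4)(5 14 11 13)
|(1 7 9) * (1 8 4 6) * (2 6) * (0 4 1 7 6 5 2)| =|(0 4)(1 6 7 9 8)(2 5)| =10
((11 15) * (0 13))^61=(0 13)(11 15)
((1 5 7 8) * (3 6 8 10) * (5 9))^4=((1 9 5 7 10 3 6 8))^4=(1 10)(3 9)(5 6)(7 8)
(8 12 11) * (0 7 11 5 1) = (0 7 11 8 12 5 1) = [7, 0, 2, 3, 4, 1, 6, 11, 12, 9, 10, 8, 5]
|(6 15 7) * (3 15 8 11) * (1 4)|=|(1 4)(3 15 7 6 8 11)|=6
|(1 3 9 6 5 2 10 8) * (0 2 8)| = |(0 2 10)(1 3 9 6 5 8)| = 6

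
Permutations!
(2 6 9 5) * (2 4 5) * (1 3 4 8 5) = (1 3 4)(2 6 9)(5 8) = [0, 3, 6, 4, 1, 8, 9, 7, 5, 2]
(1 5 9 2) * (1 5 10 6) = (1 10 6)(2 5 9) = [0, 10, 5, 3, 4, 9, 1, 7, 8, 2, 6]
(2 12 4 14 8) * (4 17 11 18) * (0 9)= (0 9)(2 12 17 11 18 4 14 8)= [9, 1, 12, 3, 14, 5, 6, 7, 2, 0, 10, 18, 17, 13, 8, 15, 16, 11, 4]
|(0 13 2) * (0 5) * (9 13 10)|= 6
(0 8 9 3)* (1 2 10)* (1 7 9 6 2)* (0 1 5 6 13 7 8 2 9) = (0 2 10 8 13 7)(1 5 6 9 3) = [2, 5, 10, 1, 4, 6, 9, 0, 13, 3, 8, 11, 12, 7]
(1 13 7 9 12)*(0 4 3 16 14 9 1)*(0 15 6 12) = (0 4 3 16 14 9)(1 13 7)(6 12 15) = [4, 13, 2, 16, 3, 5, 12, 1, 8, 0, 10, 11, 15, 7, 9, 6, 14]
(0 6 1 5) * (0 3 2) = (0 6 1 5 3 2) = [6, 5, 0, 2, 4, 3, 1]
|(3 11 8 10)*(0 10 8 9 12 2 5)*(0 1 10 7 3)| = 10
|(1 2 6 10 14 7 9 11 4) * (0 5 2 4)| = |(0 5 2 6 10 14 7 9 11)(1 4)| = 18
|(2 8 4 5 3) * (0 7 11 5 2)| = |(0 7 11 5 3)(2 8 4)| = 15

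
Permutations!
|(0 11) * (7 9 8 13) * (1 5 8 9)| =10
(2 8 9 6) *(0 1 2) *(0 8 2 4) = (0 1 4)(6 8 9) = [1, 4, 2, 3, 0, 5, 8, 7, 9, 6]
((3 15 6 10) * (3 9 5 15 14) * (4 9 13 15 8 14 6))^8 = (3 8 9 15 10)(4 13 6 14 5)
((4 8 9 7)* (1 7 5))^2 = ((1 7 4 8 9 5))^2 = (1 4 9)(5 7 8)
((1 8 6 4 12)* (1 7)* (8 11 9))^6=((1 11 9 8 6 4 12 7))^6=(1 12 6 9)(4 8 11 7)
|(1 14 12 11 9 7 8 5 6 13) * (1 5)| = 21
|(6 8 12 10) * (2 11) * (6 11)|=|(2 6 8 12 10 11)|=6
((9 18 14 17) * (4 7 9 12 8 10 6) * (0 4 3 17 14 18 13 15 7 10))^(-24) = (18)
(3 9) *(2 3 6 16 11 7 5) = [0, 1, 3, 9, 4, 2, 16, 5, 8, 6, 10, 7, 12, 13, 14, 15, 11] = (2 3 9 6 16 11 7 5)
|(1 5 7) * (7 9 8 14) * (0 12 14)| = 8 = |(0 12 14 7 1 5 9 8)|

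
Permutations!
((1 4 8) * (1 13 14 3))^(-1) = (1 3 14 13 8 4)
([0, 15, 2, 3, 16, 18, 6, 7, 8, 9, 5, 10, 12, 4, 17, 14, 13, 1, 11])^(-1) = (1 17 14 15)(4 13 16)(5 10 11 18)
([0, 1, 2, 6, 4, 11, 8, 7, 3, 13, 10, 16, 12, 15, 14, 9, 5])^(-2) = (3 6 8)(5 11 16)(9 13 15)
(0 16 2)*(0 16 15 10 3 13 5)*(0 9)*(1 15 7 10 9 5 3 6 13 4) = (0 7 10 6 13 3 4 1 15 9)(2 16) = [7, 15, 16, 4, 1, 5, 13, 10, 8, 0, 6, 11, 12, 3, 14, 9, 2]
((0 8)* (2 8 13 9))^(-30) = (13)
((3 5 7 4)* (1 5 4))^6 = (7)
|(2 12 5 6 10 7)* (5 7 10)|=6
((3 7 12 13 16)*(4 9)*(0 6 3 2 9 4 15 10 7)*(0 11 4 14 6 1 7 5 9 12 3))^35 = (0 3 14 1 11 6 7 4)(2 16 13 12)(5 10 15 9)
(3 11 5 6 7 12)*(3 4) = (3 11 5 6 7 12 4) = [0, 1, 2, 11, 3, 6, 7, 12, 8, 9, 10, 5, 4]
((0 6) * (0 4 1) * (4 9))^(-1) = (0 1 4 9 6)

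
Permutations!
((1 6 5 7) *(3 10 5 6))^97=((1 3 10 5 7))^97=(1 10 7 3 5)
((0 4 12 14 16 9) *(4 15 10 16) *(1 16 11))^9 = (0 10 1 9 15 11 16)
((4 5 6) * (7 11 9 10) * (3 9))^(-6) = ((3 9 10 7 11)(4 5 6))^(-6) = (3 11 7 10 9)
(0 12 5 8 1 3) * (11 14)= (0 12 5 8 1 3)(11 14)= [12, 3, 2, 0, 4, 8, 6, 7, 1, 9, 10, 14, 5, 13, 11]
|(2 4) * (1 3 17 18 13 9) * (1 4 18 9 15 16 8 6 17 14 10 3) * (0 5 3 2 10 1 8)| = 16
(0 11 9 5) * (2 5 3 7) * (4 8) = (0 11 9 3 7 2 5)(4 8) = [11, 1, 5, 7, 8, 0, 6, 2, 4, 3, 10, 9]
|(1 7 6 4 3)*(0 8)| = |(0 8)(1 7 6 4 3)| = 10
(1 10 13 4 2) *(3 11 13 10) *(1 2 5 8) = (1 3 11 13 4 5 8) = [0, 3, 2, 11, 5, 8, 6, 7, 1, 9, 10, 13, 12, 4]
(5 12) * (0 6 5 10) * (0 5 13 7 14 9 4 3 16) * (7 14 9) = (0 6 13 14 7 9 4 3 16)(5 12 10) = [6, 1, 2, 16, 3, 12, 13, 9, 8, 4, 5, 11, 10, 14, 7, 15, 0]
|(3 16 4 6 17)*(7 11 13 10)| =20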